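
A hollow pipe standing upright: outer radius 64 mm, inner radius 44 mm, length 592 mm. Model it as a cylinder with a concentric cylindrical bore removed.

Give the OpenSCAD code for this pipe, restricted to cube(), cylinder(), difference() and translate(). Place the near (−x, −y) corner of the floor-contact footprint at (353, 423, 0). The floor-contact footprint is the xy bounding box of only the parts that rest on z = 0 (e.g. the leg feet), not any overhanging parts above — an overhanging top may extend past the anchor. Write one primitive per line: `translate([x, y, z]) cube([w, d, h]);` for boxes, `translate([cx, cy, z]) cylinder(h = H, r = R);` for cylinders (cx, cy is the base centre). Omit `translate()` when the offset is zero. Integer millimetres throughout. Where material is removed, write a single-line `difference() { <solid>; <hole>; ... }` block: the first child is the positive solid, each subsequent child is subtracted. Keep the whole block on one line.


difference() { translate([417, 487, 0]) cylinder(h = 592, r = 64); translate([417, 487, 0]) cylinder(h = 592, r = 44); }


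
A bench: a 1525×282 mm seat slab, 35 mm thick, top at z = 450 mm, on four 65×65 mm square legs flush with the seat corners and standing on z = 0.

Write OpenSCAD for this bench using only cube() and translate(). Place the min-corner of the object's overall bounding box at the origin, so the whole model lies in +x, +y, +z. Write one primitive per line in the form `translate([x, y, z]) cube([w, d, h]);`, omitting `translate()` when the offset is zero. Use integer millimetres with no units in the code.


// leg_h = 450 − 35 = 415
translate([0, 0, 415]) cube([1525, 282, 35]);
cube([65, 65, 415]);
translate([0, 217, 0]) cube([65, 65, 415]);
translate([1460, 0, 0]) cube([65, 65, 415]);
translate([1460, 217, 0]) cube([65, 65, 415]);


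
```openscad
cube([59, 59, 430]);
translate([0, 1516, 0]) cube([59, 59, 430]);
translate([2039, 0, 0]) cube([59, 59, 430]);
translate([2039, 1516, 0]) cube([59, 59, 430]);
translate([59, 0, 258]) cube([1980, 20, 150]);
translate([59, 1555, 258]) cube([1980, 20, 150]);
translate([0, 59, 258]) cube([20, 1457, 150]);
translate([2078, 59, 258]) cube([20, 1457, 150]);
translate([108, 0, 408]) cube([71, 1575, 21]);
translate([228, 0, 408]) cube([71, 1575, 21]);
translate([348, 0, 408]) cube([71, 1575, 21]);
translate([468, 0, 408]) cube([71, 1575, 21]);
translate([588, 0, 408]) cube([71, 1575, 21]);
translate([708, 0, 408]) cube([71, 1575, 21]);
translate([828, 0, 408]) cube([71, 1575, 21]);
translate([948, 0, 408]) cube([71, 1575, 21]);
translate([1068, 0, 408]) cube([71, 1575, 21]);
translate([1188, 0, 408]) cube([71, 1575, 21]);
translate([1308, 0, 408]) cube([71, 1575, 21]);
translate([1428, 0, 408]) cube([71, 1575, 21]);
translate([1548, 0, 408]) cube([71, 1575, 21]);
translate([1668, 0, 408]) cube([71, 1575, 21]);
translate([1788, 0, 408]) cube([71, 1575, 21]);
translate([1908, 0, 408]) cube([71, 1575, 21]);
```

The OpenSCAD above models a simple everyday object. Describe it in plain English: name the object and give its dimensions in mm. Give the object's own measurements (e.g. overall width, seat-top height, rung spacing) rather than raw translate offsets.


A bed frame 2098 mm long (x) by 1575 mm wide (y). Four 59×59 mm corner posts, 430 mm tall, at the corners of the footprint. Four rails of 20 mm thickness and 150 mm height run between adjacent posts with their undersides at z = 258 mm, their outer faces flush with the outside of the frame (the two x-running rails run between the posts' inner faces; the two y-running rails run between the posts' inner faces). 16 slats, each 71 mm wide (x) and 21 mm thick, lie across the top of the two x-running rails, running the full 1575 mm width of the frame in y; along x they sit between the end posts with a 49 mm gap after the −x posts and between neighbouring slats, leaving 60 mm before the +x posts.


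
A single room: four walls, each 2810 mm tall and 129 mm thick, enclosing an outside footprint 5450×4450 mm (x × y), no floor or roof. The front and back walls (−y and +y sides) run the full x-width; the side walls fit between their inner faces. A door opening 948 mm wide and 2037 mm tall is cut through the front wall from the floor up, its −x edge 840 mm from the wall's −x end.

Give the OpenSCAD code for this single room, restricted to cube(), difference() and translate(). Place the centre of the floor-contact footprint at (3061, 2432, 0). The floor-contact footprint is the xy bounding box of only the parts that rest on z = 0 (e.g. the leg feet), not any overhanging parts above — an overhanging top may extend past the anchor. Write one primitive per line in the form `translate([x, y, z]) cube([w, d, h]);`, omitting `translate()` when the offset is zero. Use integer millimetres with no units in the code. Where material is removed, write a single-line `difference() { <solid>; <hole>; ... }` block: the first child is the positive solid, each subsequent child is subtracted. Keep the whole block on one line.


difference() { translate([336, 207, 0]) cube([5450, 129, 2810]); translate([1176, 207, 0]) cube([948, 129, 2037]); }
translate([336, 4528, 0]) cube([5450, 129, 2810]);
translate([336, 336, 0]) cube([129, 4192, 2810]);
translate([5657, 336, 0]) cube([129, 4192, 2810]);


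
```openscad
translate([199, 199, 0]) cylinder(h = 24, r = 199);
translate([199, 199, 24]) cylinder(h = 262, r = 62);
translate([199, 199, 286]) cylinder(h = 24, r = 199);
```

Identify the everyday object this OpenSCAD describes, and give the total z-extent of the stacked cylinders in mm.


A spool. The overall height is 310 mm.

Three coaxial cylinders, large–small–large — a spool. Two 24 mm flanges and a 262 mm core give 24 + 262 + 24 = 310 mm.


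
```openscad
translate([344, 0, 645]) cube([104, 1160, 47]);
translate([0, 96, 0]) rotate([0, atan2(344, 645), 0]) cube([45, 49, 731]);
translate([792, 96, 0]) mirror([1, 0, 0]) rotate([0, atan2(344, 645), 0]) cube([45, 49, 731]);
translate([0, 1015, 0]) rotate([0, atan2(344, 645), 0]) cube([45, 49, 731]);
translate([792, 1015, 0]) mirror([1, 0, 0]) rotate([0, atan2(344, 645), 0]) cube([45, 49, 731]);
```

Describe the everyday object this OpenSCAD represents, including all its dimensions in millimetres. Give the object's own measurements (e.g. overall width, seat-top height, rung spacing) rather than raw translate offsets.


A sawhorse. A 104×1160×47 mm beam (x, y, z) sits on two A-frame leg pairs. Each pair is two raked legs of 45×49 mm section (49 mm along y) splaying symmetrically in x. Each leg rises 645 mm vertically over 344 mm of horizontal reach and is 731 mm long along its own axis. Every leg's outer bottom edge rests on the floor and its outer top edge meets a bottom edge of the beam — the left legs (tilting toward +x) meet the beam's −x bottom edge, the right legs (their mirror images, tilting toward −x) meet its +x bottom edge — so the leg tops tuck under the beam, the beam's underside is 645 mm above the floor, and the feet are 792 mm apart outside-to-outside with the beam centred between them. The two leg pairs are set in 96 mm from either end of the beam.


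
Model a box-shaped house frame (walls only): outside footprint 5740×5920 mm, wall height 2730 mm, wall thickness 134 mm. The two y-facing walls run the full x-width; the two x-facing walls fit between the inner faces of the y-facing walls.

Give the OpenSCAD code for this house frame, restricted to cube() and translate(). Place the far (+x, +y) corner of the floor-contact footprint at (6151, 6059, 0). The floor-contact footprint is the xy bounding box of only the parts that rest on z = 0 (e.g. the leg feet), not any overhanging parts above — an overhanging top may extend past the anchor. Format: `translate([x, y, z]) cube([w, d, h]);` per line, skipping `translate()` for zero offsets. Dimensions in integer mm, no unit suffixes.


translate([411, 139, 0]) cube([5740, 134, 2730]);
translate([411, 5925, 0]) cube([5740, 134, 2730]);
translate([411, 273, 0]) cube([134, 5652, 2730]);
translate([6017, 273, 0]) cube([134, 5652, 2730]);


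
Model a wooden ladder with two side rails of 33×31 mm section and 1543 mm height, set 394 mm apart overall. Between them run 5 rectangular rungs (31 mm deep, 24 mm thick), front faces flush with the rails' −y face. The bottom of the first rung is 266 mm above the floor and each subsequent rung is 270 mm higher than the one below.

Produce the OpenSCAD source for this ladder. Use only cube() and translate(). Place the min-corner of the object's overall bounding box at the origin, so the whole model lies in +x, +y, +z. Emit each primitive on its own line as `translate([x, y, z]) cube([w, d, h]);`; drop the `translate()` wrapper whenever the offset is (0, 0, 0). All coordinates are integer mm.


cube([33, 31, 1543]);
translate([361, 0, 0]) cube([33, 31, 1543]);
translate([33, 0, 266]) cube([328, 31, 24]);
translate([33, 0, 536]) cube([328, 31, 24]);
translate([33, 0, 806]) cube([328, 31, 24]);
translate([33, 0, 1076]) cube([328, 31, 24]);
translate([33, 0, 1346]) cube([328, 31, 24]);


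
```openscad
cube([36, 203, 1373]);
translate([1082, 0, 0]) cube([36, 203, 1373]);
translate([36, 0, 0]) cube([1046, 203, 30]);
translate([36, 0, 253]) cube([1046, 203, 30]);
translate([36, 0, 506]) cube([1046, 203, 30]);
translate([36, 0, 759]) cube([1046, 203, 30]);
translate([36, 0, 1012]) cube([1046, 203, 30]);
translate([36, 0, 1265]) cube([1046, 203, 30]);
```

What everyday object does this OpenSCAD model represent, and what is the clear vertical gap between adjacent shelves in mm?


A bookshelf. The clear shelf gap is 223 mm.

Two tall side panels with 6 horizontal boards between them — a bookshelf. The first two shelf undersides are at z = 0 and z = 253; with shelf thickness 30, the clear gap is 253 − 0 − 30 = 223 mm.


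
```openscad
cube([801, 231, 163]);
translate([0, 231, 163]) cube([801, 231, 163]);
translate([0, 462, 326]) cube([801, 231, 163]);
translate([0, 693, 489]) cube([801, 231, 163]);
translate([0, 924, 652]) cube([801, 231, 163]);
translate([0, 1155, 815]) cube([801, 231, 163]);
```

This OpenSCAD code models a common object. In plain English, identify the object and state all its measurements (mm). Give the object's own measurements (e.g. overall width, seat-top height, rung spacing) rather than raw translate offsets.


A straight staircase of 6 solid steps. Each step is 801 mm wide (x), 231 mm deep (y, the going) and 163 mm tall (the rise). The first step rests on the floor; each subsequent step sits one going further in +y and one rise higher in +z, directly behind and above the previous step with no overlap.


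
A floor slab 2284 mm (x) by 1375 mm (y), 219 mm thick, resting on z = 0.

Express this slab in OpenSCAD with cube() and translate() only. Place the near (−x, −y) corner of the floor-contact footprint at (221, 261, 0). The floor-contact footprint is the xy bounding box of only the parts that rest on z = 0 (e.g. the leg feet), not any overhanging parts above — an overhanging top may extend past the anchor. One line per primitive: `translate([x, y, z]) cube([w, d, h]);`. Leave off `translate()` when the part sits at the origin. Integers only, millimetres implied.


translate([221, 261, 0]) cube([2284, 1375, 219]);


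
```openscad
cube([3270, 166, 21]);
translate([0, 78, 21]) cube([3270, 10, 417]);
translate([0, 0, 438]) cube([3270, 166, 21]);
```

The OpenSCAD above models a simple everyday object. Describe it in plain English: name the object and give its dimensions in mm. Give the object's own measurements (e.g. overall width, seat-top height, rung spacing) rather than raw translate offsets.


An I-beam lying along x, 3270 mm long. Overall section height 459 mm. Two flanges 166 mm wide (y) and 21 mm thick, one on the floor and one at the top; a web 10 mm thick runs between them, centred on the flange width.


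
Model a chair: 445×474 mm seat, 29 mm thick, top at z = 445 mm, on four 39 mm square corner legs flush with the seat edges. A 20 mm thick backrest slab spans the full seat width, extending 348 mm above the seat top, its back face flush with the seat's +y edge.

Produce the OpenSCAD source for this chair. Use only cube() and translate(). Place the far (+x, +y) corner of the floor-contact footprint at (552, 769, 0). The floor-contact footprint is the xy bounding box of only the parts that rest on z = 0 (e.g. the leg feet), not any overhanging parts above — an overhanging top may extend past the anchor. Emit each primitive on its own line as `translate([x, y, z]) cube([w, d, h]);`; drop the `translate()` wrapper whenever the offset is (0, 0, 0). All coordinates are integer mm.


// leg_h = 445 - 29 = 416
translate([107, 295, 416]) cube([445, 474, 29]);
translate([107, 295, 0]) cube([39, 39, 416]);
translate([513, 295, 0]) cube([39, 39, 416]);
translate([107, 730, 0]) cube([39, 39, 416]);
translate([513, 730, 0]) cube([39, 39, 416]);
translate([107, 749, 445]) cube([445, 20, 348]);


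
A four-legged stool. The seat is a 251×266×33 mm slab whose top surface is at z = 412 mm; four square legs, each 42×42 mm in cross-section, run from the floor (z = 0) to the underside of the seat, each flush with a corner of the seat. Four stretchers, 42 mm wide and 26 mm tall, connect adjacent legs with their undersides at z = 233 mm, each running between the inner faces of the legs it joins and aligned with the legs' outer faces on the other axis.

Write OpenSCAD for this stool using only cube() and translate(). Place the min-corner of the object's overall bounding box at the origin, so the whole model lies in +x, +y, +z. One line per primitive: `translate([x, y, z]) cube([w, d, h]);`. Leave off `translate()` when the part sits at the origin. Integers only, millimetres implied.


translate([0, 0, 379]) cube([251, 266, 33]);
cube([42, 42, 379]);
translate([209, 0, 0]) cube([42, 42, 379]);
translate([0, 224, 0]) cube([42, 42, 379]);
translate([209, 224, 0]) cube([42, 42, 379]);
translate([42, 0, 233]) cube([167, 42, 26]);
translate([42, 224, 233]) cube([167, 42, 26]);
translate([0, 42, 233]) cube([42, 182, 26]);
translate([209, 42, 233]) cube([42, 182, 26]);


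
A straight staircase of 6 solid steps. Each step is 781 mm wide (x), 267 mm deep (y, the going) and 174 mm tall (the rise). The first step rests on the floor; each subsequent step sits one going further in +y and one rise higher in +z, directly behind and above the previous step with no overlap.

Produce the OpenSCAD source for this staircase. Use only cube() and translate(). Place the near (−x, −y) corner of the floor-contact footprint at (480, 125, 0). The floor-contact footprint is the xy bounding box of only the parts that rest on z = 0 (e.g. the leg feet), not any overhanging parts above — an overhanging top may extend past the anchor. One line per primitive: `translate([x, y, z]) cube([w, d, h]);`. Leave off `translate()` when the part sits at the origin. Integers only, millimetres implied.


translate([480, 125, 0]) cube([781, 267, 174]);
translate([480, 392, 174]) cube([781, 267, 174]);
translate([480, 659, 348]) cube([781, 267, 174]);
translate([480, 926, 522]) cube([781, 267, 174]);
translate([480, 1193, 696]) cube([781, 267, 174]);
translate([480, 1460, 870]) cube([781, 267, 174]);


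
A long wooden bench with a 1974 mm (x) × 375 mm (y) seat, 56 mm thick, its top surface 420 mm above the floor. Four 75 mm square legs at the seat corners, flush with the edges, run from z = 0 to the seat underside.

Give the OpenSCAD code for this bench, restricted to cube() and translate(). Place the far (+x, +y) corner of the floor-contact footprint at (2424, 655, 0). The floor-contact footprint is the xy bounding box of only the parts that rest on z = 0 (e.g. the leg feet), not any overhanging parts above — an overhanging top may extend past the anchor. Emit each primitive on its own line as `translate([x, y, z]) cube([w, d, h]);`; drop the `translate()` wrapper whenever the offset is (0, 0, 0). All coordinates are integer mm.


translate([450, 280, 364]) cube([1974, 375, 56]);
translate([450, 280, 0]) cube([75, 75, 364]);
translate([450, 580, 0]) cube([75, 75, 364]);
translate([2349, 280, 0]) cube([75, 75, 364]);
translate([2349, 580, 0]) cube([75, 75, 364]);


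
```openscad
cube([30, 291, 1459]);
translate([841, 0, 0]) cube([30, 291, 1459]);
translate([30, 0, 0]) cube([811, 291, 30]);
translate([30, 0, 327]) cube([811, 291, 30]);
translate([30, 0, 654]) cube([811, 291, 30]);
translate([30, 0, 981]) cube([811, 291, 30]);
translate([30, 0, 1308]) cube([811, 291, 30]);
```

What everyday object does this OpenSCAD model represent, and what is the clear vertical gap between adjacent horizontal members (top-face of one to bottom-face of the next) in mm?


A bookshelf. The clear shelf gap is 297 mm.

Two tall side panels with 5 horizontal boards between them — a bookshelf. The first two shelf undersides are at z = 0 and z = 327; with shelf thickness 30, the clear gap is 327 − 0 − 30 = 297 mm.


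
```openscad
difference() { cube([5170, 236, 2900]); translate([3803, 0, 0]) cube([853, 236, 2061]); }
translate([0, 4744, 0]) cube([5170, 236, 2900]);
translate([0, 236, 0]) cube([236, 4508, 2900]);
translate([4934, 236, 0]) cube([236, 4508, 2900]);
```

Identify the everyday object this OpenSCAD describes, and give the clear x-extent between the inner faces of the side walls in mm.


A single room. The interior width is 4698 mm.

Four walls enclosing a rectangle with a door in the front wall — a room. Outside width 5170 minus two 236 mm walls gives 4698 mm.


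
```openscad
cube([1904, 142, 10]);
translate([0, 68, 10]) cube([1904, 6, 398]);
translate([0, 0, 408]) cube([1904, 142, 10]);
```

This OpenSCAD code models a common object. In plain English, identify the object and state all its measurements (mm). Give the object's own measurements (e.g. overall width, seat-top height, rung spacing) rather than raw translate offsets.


An I-beam lying along x, 1904 mm long. Overall section height 418 mm. Two flanges 142 mm wide (y) and 10 mm thick, one on the floor and one at the top; a web 6 mm thick runs between them, centred on the flange width.


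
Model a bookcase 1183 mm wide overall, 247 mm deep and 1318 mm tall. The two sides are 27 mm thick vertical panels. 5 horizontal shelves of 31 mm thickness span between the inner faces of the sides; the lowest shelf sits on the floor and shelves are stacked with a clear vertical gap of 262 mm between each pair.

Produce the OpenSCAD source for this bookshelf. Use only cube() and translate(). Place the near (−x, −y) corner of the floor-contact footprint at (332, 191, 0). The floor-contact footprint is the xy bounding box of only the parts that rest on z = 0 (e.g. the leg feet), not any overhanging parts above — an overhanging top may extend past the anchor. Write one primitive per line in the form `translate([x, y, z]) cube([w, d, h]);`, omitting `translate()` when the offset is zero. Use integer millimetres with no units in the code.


translate([332, 191, 0]) cube([27, 247, 1318]);
translate([1488, 191, 0]) cube([27, 247, 1318]);
translate([359, 191, 0]) cube([1129, 247, 31]);
translate([359, 191, 293]) cube([1129, 247, 31]);
translate([359, 191, 586]) cube([1129, 247, 31]);
translate([359, 191, 879]) cube([1129, 247, 31]);
translate([359, 191, 1172]) cube([1129, 247, 31]);


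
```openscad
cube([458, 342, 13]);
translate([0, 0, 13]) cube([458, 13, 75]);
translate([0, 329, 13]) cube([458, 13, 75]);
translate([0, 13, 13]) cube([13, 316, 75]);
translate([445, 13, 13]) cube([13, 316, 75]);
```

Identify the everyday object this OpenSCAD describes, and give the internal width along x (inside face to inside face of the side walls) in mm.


An open box. The internal width is 432 mm.

A 458×342 base slab with four walls standing on it — an open box. The base is 458 mm wide and the walls are 13 mm thick, so the internal width is 458 − 2 × 13 = 432 mm.


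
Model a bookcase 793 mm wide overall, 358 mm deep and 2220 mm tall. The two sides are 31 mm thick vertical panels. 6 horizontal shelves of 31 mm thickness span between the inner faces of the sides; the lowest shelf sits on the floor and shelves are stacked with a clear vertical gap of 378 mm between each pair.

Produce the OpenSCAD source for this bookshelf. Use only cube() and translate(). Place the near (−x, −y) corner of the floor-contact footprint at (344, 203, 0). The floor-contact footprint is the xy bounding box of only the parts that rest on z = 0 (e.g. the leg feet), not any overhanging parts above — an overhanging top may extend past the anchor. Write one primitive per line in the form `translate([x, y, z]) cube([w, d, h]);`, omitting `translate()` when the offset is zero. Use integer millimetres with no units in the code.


translate([344, 203, 0]) cube([31, 358, 2220]);
translate([1106, 203, 0]) cube([31, 358, 2220]);
translate([375, 203, 0]) cube([731, 358, 31]);
translate([375, 203, 409]) cube([731, 358, 31]);
translate([375, 203, 818]) cube([731, 358, 31]);
translate([375, 203, 1227]) cube([731, 358, 31]);
translate([375, 203, 1636]) cube([731, 358, 31]);
translate([375, 203, 2045]) cube([731, 358, 31]);


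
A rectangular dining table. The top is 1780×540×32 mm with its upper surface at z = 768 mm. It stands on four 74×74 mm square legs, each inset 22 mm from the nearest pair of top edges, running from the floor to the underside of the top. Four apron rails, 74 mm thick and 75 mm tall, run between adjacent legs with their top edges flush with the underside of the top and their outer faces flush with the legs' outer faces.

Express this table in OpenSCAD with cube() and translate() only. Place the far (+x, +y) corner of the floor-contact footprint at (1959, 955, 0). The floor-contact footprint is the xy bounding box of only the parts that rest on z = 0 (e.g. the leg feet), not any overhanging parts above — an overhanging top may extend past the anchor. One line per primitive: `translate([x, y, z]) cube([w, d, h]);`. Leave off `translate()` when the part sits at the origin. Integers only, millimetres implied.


translate([201, 437, 736]) cube([1780, 540, 32]);
translate([223, 459, 0]) cube([74, 74, 736]);
translate([1885, 459, 0]) cube([74, 74, 736]);
translate([223, 881, 0]) cube([74, 74, 736]);
translate([1885, 881, 0]) cube([74, 74, 736]);
translate([297, 459, 661]) cube([1588, 74, 75]);
translate([297, 881, 661]) cube([1588, 74, 75]);
translate([223, 533, 661]) cube([74, 348, 75]);
translate([1885, 533, 661]) cube([74, 348, 75]);


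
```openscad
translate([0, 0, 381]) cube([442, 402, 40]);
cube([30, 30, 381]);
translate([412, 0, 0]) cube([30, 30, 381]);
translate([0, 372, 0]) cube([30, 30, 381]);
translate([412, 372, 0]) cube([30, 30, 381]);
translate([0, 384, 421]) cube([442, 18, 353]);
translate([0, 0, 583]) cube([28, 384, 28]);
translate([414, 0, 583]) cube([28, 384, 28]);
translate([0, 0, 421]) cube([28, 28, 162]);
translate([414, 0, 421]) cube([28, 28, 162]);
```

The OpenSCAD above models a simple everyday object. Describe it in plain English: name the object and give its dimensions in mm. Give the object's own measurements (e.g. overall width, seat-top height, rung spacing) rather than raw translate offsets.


A chair. The seat is a 442×402×40 mm slab with its top at z = 421 mm, on four 30×30 mm corner legs (flush with the seat edges, standing on z = 0). A flat backrest 18 mm thick, 353 mm tall, spans the full seat width and rises from the seat top along its +y edge, rear face flush with the rear of the seat. Two armrests of 28×28 mm section run along each side from the seat's front edge to the front of the backrest, top faces 190 mm above the seat top and outer faces flush with the seat's x-edges; a 28×28 mm post under the front of each armrest stands on the seat at the front corner.


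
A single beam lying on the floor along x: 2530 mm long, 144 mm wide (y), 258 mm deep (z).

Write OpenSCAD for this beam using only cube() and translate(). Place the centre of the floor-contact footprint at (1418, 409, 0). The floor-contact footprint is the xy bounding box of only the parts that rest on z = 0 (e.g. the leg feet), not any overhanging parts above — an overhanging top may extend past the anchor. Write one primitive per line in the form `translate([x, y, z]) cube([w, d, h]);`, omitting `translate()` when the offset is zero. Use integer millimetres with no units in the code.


translate([153, 337, 0]) cube([2530, 144, 258]);


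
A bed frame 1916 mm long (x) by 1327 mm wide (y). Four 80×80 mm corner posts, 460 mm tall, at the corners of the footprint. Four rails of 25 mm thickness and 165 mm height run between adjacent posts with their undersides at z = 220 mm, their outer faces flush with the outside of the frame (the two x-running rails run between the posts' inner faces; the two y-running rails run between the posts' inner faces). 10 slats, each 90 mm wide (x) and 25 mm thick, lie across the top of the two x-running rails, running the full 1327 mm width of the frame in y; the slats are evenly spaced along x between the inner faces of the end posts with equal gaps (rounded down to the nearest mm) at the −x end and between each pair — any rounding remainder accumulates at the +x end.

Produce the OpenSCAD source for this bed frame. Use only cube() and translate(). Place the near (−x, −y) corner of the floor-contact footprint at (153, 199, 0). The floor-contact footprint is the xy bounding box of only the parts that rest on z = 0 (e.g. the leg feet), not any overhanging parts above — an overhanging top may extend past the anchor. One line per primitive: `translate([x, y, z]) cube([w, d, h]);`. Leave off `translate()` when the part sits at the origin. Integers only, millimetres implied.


translate([153, 199, 0]) cube([80, 80, 460]);
translate([153, 1446, 0]) cube([80, 80, 460]);
translate([1989, 199, 0]) cube([80, 80, 460]);
translate([1989, 1446, 0]) cube([80, 80, 460]);
translate([233, 199, 220]) cube([1756, 25, 165]);
translate([233, 1501, 220]) cube([1756, 25, 165]);
translate([153, 279, 220]) cube([25, 1167, 165]);
translate([2044, 279, 220]) cube([25, 1167, 165]);
translate([310, 199, 385]) cube([90, 1327, 25]);
translate([477, 199, 385]) cube([90, 1327, 25]);
translate([644, 199, 385]) cube([90, 1327, 25]);
translate([811, 199, 385]) cube([90, 1327, 25]);
translate([978, 199, 385]) cube([90, 1327, 25]);
translate([1145, 199, 385]) cube([90, 1327, 25]);
translate([1312, 199, 385]) cube([90, 1327, 25]);
translate([1479, 199, 385]) cube([90, 1327, 25]);
translate([1646, 199, 385]) cube([90, 1327, 25]);
translate([1813, 199, 385]) cube([90, 1327, 25]);


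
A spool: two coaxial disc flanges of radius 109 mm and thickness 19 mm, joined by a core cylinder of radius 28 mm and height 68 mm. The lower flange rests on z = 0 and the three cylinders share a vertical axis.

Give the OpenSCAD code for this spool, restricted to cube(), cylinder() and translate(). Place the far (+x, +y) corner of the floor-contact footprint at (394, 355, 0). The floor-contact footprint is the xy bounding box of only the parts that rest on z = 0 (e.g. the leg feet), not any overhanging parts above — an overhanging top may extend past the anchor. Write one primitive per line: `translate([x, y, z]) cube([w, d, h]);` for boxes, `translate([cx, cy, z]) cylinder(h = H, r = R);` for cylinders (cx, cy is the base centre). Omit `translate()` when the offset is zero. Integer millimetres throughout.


translate([285, 246, 0]) cylinder(h = 19, r = 109);
translate([285, 246, 19]) cylinder(h = 68, r = 28);
translate([285, 246, 87]) cylinder(h = 19, r = 109);


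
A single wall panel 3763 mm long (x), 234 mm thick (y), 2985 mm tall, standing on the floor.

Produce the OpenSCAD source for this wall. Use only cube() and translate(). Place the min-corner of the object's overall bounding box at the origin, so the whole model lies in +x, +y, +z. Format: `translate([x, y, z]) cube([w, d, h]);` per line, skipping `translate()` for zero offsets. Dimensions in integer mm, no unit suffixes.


cube([3763, 234, 2985]);


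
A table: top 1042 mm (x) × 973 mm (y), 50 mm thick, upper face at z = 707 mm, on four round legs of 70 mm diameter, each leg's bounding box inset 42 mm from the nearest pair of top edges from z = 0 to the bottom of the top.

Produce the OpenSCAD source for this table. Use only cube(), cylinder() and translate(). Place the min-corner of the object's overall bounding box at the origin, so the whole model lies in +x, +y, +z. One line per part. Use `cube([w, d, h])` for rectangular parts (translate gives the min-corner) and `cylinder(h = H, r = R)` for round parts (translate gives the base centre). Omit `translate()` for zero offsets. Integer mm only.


translate([0, 0, 657]) cube([1042, 973, 50]);
translate([77, 77, 0]) cylinder(h = 657, r = 35);
translate([965, 77, 0]) cylinder(h = 657, r = 35);
translate([77, 896, 0]) cylinder(h = 657, r = 35);
translate([965, 896, 0]) cylinder(h = 657, r = 35);


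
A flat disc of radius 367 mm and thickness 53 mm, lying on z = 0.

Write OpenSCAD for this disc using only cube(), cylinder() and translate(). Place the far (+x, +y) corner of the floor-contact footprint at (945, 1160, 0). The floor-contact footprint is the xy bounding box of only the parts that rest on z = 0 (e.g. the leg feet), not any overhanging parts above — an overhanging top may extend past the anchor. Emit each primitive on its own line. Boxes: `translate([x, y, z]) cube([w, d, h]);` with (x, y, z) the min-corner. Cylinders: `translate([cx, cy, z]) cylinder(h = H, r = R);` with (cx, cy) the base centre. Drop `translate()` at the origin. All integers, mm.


translate([578, 793, 0]) cylinder(h = 53, r = 367);


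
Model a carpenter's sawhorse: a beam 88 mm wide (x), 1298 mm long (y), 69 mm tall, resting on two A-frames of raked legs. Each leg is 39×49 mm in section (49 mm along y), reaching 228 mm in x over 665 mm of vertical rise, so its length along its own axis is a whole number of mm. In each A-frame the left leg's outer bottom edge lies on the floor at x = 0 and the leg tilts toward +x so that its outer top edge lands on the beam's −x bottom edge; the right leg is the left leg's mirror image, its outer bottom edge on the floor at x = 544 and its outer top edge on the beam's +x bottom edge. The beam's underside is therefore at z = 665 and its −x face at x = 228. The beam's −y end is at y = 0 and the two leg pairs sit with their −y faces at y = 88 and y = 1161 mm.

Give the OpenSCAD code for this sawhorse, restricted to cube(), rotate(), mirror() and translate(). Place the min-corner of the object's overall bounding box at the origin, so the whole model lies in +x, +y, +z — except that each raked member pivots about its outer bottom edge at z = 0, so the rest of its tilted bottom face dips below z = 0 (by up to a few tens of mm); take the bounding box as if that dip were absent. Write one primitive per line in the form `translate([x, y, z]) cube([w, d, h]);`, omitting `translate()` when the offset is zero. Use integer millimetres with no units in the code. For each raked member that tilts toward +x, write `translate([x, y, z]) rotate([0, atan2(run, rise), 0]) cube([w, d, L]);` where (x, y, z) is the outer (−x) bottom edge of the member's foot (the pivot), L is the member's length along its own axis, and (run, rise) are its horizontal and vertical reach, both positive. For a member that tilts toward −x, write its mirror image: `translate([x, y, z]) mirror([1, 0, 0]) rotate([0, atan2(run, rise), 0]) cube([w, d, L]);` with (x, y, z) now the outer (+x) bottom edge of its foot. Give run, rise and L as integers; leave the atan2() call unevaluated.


translate([228, 0, 665]) cube([88, 1298, 69]);
translate([0, 88, 0]) rotate([0, atan2(228, 665), 0]) cube([39, 49, 703]);
translate([544, 88, 0]) mirror([1, 0, 0]) rotate([0, atan2(228, 665), 0]) cube([39, 49, 703]);
translate([0, 1161, 0]) rotate([0, atan2(228, 665), 0]) cube([39, 49, 703]);
translate([544, 1161, 0]) mirror([1, 0, 0]) rotate([0, atan2(228, 665), 0]) cube([39, 49, 703]);


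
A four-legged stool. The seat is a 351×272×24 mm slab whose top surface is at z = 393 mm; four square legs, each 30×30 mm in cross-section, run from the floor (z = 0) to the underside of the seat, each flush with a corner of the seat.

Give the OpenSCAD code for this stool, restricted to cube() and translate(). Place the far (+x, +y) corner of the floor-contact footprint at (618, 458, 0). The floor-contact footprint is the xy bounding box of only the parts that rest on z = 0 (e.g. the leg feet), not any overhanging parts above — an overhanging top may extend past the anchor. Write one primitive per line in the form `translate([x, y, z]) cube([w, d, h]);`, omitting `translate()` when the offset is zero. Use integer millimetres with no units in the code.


// leg_h = 393 - 24 = 369
translate([267, 186, 369]) cube([351, 272, 24]);
translate([267, 186, 0]) cube([30, 30, 369]);
translate([588, 186, 0]) cube([30, 30, 369]);
translate([267, 428, 0]) cube([30, 30, 369]);
translate([588, 428, 0]) cube([30, 30, 369]);


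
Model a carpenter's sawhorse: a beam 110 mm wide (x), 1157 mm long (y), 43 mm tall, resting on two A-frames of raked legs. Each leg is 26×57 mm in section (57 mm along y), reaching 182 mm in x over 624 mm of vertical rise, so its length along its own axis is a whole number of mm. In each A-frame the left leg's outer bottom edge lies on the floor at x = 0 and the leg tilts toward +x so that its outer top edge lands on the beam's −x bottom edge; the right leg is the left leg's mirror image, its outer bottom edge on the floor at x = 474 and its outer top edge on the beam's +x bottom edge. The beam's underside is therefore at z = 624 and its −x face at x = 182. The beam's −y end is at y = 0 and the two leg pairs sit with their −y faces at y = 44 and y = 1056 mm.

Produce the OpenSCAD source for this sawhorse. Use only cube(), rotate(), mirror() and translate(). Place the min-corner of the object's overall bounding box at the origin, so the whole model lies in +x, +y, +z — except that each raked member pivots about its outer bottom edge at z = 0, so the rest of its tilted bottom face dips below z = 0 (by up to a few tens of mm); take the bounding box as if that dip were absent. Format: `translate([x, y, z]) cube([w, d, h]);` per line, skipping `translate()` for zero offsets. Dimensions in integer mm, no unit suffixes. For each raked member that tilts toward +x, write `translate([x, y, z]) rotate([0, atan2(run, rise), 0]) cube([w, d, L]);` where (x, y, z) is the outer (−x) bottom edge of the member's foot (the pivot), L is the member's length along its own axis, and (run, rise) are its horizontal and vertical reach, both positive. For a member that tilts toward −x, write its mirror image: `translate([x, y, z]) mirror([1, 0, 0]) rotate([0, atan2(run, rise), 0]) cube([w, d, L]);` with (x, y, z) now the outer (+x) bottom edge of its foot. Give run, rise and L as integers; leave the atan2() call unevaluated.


translate([182, 0, 624]) cube([110, 1157, 43]);
translate([0, 44, 0]) rotate([0, atan2(182, 624), 0]) cube([26, 57, 650]);
translate([474, 44, 0]) mirror([1, 0, 0]) rotate([0, atan2(182, 624), 0]) cube([26, 57, 650]);
translate([0, 1056, 0]) rotate([0, atan2(182, 624), 0]) cube([26, 57, 650]);
translate([474, 1056, 0]) mirror([1, 0, 0]) rotate([0, atan2(182, 624), 0]) cube([26, 57, 650]);


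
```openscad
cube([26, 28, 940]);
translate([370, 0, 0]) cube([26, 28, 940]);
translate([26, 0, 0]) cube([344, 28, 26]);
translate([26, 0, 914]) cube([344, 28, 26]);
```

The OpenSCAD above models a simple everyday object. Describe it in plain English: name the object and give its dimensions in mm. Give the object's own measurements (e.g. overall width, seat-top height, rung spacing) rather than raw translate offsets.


A rectangular picture frame lying in the x–z plane (depth along y). The opening is 344 mm wide (x) by 888 mm tall (z), surrounded by a border 26 mm wide on all four sides. The frame is 28 mm deep and is made of two full-height vertical stiles with two horizontal rails fitted between them.


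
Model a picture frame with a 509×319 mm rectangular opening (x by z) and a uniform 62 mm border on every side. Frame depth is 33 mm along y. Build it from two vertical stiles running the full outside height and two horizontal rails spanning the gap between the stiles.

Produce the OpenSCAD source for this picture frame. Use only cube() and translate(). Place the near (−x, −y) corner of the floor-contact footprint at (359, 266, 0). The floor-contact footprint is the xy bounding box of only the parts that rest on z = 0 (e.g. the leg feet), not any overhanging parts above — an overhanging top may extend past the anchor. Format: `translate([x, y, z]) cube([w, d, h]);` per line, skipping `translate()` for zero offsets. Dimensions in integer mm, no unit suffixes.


translate([359, 266, 0]) cube([62, 33, 443]);
translate([930, 266, 0]) cube([62, 33, 443]);
translate([421, 266, 0]) cube([509, 33, 62]);
translate([421, 266, 381]) cube([509, 33, 62]);


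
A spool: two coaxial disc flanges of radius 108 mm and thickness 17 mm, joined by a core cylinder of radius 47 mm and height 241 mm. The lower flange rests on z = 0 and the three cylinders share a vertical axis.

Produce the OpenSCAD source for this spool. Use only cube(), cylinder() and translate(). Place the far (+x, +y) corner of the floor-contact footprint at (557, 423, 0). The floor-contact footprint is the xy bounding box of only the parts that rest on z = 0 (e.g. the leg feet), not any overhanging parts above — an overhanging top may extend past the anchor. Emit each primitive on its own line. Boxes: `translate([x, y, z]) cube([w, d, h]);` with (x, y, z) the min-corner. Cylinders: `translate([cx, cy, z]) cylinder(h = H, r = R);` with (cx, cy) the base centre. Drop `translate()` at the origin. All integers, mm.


translate([449, 315, 0]) cylinder(h = 17, r = 108);
translate([449, 315, 17]) cylinder(h = 241, r = 47);
translate([449, 315, 258]) cylinder(h = 17, r = 108);


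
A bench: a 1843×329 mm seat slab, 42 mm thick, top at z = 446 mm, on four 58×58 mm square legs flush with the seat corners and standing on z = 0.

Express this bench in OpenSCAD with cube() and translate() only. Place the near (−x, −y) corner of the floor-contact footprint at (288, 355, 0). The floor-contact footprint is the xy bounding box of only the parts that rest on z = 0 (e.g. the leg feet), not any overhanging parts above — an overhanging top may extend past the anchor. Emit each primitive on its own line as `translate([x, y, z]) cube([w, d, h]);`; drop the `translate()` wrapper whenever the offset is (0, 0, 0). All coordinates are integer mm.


translate([288, 355, 404]) cube([1843, 329, 42]);
translate([288, 355, 0]) cube([58, 58, 404]);
translate([288, 626, 0]) cube([58, 58, 404]);
translate([2073, 355, 0]) cube([58, 58, 404]);
translate([2073, 626, 0]) cube([58, 58, 404]);


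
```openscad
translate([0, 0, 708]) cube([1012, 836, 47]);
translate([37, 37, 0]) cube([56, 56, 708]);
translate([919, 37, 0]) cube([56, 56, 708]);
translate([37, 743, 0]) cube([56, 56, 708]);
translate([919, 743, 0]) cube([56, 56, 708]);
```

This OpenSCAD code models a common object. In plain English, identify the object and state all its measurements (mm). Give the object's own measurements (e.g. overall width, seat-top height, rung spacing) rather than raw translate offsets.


A table: top 1012 mm (x) × 836 mm (y), 47 mm thick, upper face at z = 755 mm, on four 56×56 mm square legs, each inset 37 mm from the nearest pair of top edges from z = 0 to the bottom of the top.


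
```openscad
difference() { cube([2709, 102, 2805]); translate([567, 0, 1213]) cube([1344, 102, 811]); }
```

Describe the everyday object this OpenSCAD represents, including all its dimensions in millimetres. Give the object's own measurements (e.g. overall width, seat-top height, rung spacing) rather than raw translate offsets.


A wall 2709 mm long (x), 102 mm thick (y), 2805 mm tall, with a rectangular window opening cut through it. The opening is 1344 mm wide and 811 mm tall; its sill is at z = 1213 mm and its near (−x) edge is 567 mm from the wall's −x end. The opening passes through the full wall thickness.
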